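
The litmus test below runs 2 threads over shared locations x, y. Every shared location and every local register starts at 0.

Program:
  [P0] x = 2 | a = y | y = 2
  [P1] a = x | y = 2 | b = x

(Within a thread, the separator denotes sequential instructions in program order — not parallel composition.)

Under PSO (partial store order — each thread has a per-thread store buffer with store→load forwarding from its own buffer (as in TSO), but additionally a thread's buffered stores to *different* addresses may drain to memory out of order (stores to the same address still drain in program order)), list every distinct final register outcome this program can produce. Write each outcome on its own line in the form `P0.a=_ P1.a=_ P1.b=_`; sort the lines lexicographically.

outcome vector order: (P0.a,P1.a,P1.b)
|PSO outcomes| = 6

P0.a=0 P1.a=0 P1.b=0
P0.a=0 P1.a=0 P1.b=2
P0.a=0 P1.a=2 P1.b=2
P0.a=2 P1.a=0 P1.b=0
P0.a=2 P1.a=0 P1.b=2
P0.a=2 P1.a=2 P1.b=2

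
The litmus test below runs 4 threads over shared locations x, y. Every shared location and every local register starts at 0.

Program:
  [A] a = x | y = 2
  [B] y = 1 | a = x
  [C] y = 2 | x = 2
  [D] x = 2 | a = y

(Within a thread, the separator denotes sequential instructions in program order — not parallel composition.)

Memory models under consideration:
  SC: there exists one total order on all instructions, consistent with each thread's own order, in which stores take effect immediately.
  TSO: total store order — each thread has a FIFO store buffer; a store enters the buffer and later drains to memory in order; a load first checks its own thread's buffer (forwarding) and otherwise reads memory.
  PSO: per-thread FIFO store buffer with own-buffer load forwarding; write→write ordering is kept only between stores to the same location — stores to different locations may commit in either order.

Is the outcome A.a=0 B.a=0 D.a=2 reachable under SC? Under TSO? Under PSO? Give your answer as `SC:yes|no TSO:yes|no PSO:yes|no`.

SC:yes TSO:yes PSO:yes

outcome vector order: (A.a,B.a,D.a)
SC (10): (0,0,1); (0,0,2); (0,2,0); (0,2,1); (0,2,2); (2,0,1); (2,0,2); (2,2,0); (2,2,1); (2,2,2)
TSO (12): (0,0,0); (0,0,1); (0,0,2); (0,2,0); (0,2,1); (0,2,2); (2,0,0); (2,0,1); (2,0,2); (2,2,0); (2,2,1); (2,2,2)
PSO (12): (0,0,0); (0,0,1); (0,0,2); (0,2,0); (0,2,1); (0,2,2); (2,0,0); (2,0,1); (2,0,2); (2,2,0); (2,2,1); (2,2,2)
target (0,0,2) ∈ {SC,TSO,PSO}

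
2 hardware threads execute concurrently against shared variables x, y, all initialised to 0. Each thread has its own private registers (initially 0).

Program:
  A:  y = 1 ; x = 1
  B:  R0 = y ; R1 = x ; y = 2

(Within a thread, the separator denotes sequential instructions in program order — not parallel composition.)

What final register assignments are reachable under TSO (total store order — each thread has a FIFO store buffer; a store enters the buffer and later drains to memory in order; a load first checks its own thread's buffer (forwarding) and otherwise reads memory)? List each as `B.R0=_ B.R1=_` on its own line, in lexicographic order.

B.R0=0 B.R1=0
B.R0=0 B.R1=1
B.R0=1 B.R1=0
B.R0=1 B.R1=1

outcome vector order: (B.R0,B.R1)
|TSO outcomes| = 4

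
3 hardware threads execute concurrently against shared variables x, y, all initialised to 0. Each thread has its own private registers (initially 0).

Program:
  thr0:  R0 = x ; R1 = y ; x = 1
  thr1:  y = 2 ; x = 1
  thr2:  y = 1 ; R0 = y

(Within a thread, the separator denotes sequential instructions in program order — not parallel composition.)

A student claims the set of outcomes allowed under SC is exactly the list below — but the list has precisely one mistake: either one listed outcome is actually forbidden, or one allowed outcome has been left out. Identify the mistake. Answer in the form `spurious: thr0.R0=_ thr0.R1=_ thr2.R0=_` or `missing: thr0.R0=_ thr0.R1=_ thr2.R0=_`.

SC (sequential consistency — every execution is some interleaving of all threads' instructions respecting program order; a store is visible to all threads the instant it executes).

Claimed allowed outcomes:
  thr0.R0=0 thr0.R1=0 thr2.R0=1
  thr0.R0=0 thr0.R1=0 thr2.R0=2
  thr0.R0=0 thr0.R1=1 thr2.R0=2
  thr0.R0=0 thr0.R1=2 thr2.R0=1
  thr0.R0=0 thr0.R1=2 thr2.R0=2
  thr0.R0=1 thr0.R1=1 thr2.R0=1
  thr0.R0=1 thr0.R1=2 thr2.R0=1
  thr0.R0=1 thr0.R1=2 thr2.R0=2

missing: thr0.R0=0 thr0.R1=1 thr2.R0=1

outcome vector order: (thr0.R0,thr0.R1,thr2.R0)
SC: 9 outcomes — {001, 002, 011, 012, 021, 022, 111, 121, 122}
SC∖claimed = {011}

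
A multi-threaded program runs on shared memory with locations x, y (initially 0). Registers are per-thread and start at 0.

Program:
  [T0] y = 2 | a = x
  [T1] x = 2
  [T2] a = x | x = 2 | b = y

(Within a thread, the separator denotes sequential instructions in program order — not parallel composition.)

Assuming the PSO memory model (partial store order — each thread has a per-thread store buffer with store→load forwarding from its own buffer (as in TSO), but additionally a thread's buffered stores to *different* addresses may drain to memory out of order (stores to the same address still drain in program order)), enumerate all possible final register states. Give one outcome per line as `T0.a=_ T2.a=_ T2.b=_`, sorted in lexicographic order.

T0.a=0 T2.a=0 T2.b=0
T0.a=0 T2.a=0 T2.b=2
T0.a=0 T2.a=2 T2.b=0
T0.a=0 T2.a=2 T2.b=2
T0.a=2 T2.a=0 T2.b=0
T0.a=2 T2.a=0 T2.b=2
T0.a=2 T2.a=2 T2.b=0
T0.a=2 T2.a=2 T2.b=2

outcome vector order: (T0.a,T2.a,T2.b)
|PSO outcomes| = 8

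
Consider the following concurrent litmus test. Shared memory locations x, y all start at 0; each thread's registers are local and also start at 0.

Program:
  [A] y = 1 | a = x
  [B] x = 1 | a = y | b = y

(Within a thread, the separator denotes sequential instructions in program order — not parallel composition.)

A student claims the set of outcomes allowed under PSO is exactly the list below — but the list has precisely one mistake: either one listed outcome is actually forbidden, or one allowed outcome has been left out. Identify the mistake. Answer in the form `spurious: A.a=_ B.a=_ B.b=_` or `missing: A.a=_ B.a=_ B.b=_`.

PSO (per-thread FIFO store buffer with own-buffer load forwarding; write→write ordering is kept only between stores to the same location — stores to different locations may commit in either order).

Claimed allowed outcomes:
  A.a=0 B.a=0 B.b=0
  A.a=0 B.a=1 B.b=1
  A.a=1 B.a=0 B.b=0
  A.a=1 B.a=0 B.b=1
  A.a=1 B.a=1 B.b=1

outcome vector order: (A.a,B.a,B.b)
PSO: 6 outcomes — {000 001 011 100 101 111}
PSO∖claimed = {001}

missing: A.a=0 B.a=0 B.b=1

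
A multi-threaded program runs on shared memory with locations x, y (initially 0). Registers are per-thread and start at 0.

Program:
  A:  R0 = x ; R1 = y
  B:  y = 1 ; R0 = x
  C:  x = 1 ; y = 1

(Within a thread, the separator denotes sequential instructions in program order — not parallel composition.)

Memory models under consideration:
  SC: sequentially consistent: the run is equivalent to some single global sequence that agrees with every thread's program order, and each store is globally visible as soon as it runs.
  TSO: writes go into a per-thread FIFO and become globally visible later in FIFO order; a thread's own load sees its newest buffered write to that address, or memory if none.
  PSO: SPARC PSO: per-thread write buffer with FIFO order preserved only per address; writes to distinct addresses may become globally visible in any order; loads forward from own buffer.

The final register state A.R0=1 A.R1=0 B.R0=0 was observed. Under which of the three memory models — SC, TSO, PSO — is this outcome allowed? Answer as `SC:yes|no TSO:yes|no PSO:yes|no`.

outcome vector order: (A.R0,A.R1,B.R0)
SC: 7 outcomes — {(0,0,0) (0,0,1) (0,1,0) (0,1,1) (1,0,1) (1,1,0) (1,1,1)}
TSO: 8 outcomes — {(0,0,0) (0,0,1) (0,1,0) (0,1,1) (1,0,0) (1,0,1) (1,1,0) (1,1,1)}
PSO: 8 outcomes — {(0,0,0) (0,0,1) (0,1,0) (0,1,1) (1,0,0) (1,0,1) (1,1,0) (1,1,1)}
target (1,0,0) ∈ {TSO,PSO}

SC:no TSO:yes PSO:yes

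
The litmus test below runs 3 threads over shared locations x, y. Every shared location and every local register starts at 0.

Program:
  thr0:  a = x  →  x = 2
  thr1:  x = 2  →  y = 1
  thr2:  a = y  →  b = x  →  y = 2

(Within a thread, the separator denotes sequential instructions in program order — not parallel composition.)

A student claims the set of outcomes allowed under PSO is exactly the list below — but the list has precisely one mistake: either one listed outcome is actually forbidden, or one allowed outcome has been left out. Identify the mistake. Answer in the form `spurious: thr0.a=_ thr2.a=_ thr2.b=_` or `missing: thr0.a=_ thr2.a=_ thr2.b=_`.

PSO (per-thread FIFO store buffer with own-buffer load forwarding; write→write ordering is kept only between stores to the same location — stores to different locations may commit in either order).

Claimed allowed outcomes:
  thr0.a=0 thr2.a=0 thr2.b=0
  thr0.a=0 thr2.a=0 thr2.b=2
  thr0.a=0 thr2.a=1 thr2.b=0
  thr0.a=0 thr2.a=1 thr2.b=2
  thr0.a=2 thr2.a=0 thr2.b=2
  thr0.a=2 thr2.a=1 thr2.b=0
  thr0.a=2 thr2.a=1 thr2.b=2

missing: thr0.a=2 thr2.a=0 thr2.b=0

outcome vector order: (thr0.a,thr2.a,thr2.b)
[PSO] allowed = {<0 0 0>; <0 0 2>; <0 1 0>; <0 1 2>; <2 0 0>; <2 0 2>; <2 1 0>; <2 1 2>}
PSO∖claimed = {<2 0 0>}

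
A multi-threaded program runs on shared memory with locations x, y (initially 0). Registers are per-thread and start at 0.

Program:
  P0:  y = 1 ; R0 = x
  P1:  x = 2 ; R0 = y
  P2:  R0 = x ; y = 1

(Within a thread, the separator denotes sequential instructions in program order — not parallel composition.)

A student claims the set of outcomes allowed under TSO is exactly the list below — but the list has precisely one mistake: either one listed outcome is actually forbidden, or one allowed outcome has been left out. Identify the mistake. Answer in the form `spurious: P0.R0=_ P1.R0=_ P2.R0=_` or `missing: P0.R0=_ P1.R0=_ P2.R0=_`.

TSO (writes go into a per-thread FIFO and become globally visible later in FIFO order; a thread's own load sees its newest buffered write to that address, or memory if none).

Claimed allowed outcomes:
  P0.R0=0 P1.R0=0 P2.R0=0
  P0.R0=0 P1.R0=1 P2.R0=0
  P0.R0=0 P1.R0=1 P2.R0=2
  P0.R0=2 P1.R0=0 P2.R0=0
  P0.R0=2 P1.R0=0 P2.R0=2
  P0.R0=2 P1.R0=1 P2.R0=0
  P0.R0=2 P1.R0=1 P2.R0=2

outcome vector order: (P0.R0,P1.R0,P2.R0)
TSO: 8 outcomes — {000; 002; 010; 012; 200; 202; 210; 212}
TSO∖claimed = {002}

missing: P0.R0=0 P1.R0=0 P2.R0=2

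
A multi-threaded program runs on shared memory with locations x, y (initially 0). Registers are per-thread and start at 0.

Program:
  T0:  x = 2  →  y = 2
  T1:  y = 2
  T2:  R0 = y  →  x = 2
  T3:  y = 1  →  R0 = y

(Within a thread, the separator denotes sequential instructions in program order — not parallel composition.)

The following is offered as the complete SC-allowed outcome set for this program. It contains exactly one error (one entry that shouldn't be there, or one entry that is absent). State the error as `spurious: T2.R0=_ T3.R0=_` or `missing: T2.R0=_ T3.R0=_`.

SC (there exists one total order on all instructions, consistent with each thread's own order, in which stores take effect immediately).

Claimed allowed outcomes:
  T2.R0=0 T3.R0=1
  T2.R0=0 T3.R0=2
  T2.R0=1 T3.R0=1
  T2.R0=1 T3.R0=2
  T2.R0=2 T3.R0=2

outcome vector order: (T2.R0,T3.R0)
SC (6): <0 1>, <0 2>, <1 1>, <1 2>, <2 1>, <2 2>
SC∖claimed = {<2 1>}

missing: T2.R0=2 T3.R0=1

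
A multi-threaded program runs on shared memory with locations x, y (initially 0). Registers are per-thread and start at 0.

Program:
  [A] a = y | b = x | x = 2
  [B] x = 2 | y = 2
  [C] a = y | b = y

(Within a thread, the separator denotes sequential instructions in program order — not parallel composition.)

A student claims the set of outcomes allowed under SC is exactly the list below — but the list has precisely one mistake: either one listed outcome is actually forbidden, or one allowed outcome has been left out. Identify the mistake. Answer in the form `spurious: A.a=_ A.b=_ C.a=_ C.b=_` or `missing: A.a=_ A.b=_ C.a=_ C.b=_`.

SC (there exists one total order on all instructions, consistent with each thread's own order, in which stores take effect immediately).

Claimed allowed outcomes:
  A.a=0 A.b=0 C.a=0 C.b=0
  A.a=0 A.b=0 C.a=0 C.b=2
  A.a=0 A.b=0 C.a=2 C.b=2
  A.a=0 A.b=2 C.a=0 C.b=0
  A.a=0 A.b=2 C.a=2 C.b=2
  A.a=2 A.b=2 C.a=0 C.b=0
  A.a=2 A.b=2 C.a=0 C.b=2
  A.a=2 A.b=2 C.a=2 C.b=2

outcome vector order: (A.a,A.b,C.a,C.b)
under SC → (0,0,0,0), (0,0,0,2), (0,0,2,2), (0,2,0,0), (0,2,0,2), (0,2,2,2), (2,2,0,0), (2,2,0,2), (2,2,2,2)
SC∖claimed = {(0,2,0,2)}

missing: A.a=0 A.b=2 C.a=0 C.b=2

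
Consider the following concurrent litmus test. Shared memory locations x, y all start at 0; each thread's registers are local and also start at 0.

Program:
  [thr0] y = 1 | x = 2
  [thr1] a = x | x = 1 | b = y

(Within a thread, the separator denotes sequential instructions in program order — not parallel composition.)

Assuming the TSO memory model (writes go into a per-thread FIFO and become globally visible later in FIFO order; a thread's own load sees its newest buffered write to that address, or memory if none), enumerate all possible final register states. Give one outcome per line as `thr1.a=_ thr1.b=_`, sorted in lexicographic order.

outcome vector order: (thr1.a,thr1.b)
|TSO outcomes| = 3

thr1.a=0 thr1.b=0
thr1.a=0 thr1.b=1
thr1.a=2 thr1.b=1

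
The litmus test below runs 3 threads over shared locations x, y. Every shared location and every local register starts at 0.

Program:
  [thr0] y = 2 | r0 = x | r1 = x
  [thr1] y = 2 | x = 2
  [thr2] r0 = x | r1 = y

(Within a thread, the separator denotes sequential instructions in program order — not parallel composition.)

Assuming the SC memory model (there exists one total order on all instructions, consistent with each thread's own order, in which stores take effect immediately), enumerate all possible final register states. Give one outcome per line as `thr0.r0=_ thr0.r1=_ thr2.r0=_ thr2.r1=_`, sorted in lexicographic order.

outcome vector order: (thr0.r0,thr0.r1,thr2.r0,thr2.r1)
|SC outcomes| = 9

thr0.r0=0 thr0.r1=0 thr2.r0=0 thr2.r1=0
thr0.r0=0 thr0.r1=0 thr2.r0=0 thr2.r1=2
thr0.r0=0 thr0.r1=0 thr2.r0=2 thr2.r1=2
thr0.r0=0 thr0.r1=2 thr2.r0=0 thr2.r1=0
thr0.r0=0 thr0.r1=2 thr2.r0=0 thr2.r1=2
thr0.r0=0 thr0.r1=2 thr2.r0=2 thr2.r1=2
thr0.r0=2 thr0.r1=2 thr2.r0=0 thr2.r1=0
thr0.r0=2 thr0.r1=2 thr2.r0=0 thr2.r1=2
thr0.r0=2 thr0.r1=2 thr2.r0=2 thr2.r1=2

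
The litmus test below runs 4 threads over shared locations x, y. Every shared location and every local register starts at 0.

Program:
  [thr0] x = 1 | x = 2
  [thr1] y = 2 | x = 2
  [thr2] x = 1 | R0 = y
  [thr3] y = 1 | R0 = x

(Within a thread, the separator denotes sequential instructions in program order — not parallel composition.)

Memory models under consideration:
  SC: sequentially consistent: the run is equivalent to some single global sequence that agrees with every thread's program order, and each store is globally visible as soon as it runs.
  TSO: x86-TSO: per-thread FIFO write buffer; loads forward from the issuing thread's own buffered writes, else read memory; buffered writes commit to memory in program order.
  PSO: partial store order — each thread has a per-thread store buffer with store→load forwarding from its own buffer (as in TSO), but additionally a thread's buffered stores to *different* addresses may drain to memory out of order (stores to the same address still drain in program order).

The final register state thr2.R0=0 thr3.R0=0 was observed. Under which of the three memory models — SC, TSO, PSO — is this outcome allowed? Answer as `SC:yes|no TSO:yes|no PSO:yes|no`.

outcome vector order: (thr2.R0,thr3.R0)
[SC] allowed = {0/1; 0/2; 1/0; 1/1; 1/2; 2/0; 2/1; 2/2}
[TSO] allowed = {0/0; 0/1; 0/2; 1/0; 1/1; 1/2; 2/0; 2/1; 2/2}
[PSO] allowed = {0/0; 0/1; 0/2; 1/0; 1/1; 1/2; 2/0; 2/1; 2/2}
target 0/0 ∈ {TSO,PSO}

SC:no TSO:yes PSO:yes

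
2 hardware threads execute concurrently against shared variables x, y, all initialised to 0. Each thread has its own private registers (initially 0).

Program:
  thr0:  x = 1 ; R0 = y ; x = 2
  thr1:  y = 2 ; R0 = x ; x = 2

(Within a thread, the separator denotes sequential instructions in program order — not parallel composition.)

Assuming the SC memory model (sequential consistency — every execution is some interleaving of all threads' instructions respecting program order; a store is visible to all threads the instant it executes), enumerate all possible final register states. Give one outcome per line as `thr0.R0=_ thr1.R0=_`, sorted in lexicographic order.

outcome vector order: (thr0.R0,thr1.R0)
|SC outcomes| = 5

thr0.R0=0 thr1.R0=1
thr0.R0=0 thr1.R0=2
thr0.R0=2 thr1.R0=0
thr0.R0=2 thr1.R0=1
thr0.R0=2 thr1.R0=2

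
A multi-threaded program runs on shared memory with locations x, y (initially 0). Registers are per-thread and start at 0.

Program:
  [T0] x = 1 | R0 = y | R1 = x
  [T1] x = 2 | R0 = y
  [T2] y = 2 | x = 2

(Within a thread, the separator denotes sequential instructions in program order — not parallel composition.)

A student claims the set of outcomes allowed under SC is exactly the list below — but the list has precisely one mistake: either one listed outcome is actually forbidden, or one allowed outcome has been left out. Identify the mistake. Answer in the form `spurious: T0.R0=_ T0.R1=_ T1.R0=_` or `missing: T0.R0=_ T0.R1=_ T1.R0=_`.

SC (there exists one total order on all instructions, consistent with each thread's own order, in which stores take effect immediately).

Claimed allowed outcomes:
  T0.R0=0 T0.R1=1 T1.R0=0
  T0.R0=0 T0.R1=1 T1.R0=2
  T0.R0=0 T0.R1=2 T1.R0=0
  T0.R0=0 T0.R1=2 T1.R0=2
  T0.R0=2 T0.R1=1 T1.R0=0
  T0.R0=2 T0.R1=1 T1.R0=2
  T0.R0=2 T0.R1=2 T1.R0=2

missing: T0.R0=2 T0.R1=2 T1.R0=0

outcome vector order: (T0.R0,T0.R1,T1.R0)
SC (8): (0,1,0), (0,1,2), (0,2,0), (0,2,2), (2,1,0), (2,1,2), (2,2,0), (2,2,2)
SC∖claimed = {(2,2,0)}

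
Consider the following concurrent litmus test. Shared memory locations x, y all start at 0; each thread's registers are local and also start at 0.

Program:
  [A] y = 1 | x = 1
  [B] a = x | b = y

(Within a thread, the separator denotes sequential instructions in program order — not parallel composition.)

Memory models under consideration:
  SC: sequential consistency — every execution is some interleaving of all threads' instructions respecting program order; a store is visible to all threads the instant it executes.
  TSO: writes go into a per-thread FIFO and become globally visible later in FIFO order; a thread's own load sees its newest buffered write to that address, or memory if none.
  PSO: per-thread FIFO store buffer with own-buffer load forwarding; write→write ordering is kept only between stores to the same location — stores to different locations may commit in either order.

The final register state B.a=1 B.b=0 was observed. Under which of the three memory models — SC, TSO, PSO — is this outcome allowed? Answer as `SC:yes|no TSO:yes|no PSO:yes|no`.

outcome vector order: (B.a,B.b)
[SC] allowed = {00, 01, 11}
[TSO] allowed = {00, 01, 11}
[PSO] allowed = {00, 01, 10, 11}
target 10 ∈ {PSO}

SC:no TSO:no PSO:yes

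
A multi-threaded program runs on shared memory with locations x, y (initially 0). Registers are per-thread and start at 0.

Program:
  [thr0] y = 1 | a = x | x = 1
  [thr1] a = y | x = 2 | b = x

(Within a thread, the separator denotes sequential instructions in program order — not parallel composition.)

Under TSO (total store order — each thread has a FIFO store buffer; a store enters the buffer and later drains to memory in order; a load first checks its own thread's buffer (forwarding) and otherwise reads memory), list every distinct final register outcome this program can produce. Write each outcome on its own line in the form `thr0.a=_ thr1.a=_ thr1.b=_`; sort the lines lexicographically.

thr0.a=0 thr1.a=0 thr1.b=1
thr0.a=0 thr1.a=0 thr1.b=2
thr0.a=0 thr1.a=1 thr1.b=1
thr0.a=0 thr1.a=1 thr1.b=2
thr0.a=2 thr1.a=0 thr1.b=1
thr0.a=2 thr1.a=0 thr1.b=2
thr0.a=2 thr1.a=1 thr1.b=1
thr0.a=2 thr1.a=1 thr1.b=2

outcome vector order: (thr0.a,thr1.a,thr1.b)
|TSO outcomes| = 8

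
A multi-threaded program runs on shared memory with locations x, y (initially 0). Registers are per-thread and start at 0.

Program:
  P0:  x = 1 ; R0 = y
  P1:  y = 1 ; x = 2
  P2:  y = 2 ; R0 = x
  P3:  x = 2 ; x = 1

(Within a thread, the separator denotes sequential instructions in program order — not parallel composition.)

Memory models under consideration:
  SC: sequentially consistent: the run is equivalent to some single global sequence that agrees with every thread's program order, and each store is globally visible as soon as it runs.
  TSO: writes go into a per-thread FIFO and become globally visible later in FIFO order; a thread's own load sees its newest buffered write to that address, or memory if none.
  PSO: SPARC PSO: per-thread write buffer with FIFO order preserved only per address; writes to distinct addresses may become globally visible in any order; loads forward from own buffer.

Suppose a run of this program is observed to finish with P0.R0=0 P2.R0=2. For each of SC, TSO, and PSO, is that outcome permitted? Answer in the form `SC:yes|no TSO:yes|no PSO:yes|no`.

SC:yes TSO:yes PSO:yes

outcome vector order: (P0.R0,P2.R0)
SC: 8 outcomes — {0/1; 0/2; 1/0; 1/1; 1/2; 2/0; 2/1; 2/2}
TSO: 9 outcomes — {0/0; 0/1; 0/2; 1/0; 1/1; 1/2; 2/0; 2/1; 2/2}
PSO: 9 outcomes — {0/0; 0/1; 0/2; 1/0; 1/1; 1/2; 2/0; 2/1; 2/2}
target 0/2 ∈ {SC,TSO,PSO}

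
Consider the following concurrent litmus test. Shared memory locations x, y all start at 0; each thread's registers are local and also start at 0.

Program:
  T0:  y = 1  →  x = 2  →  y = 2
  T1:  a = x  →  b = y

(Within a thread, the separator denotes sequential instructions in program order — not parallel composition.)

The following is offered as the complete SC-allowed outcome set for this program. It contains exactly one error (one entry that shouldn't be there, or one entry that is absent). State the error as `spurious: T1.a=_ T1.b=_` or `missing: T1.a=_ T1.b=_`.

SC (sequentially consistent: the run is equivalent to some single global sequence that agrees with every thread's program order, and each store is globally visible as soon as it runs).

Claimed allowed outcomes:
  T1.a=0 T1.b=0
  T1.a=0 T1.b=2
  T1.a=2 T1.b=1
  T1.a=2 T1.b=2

missing: T1.a=0 T1.b=1

outcome vector order: (T1.a,T1.b)
SC (5): <0 0>, <0 1>, <0 2>, <2 1>, <2 2>
SC∖claimed = {<0 1>}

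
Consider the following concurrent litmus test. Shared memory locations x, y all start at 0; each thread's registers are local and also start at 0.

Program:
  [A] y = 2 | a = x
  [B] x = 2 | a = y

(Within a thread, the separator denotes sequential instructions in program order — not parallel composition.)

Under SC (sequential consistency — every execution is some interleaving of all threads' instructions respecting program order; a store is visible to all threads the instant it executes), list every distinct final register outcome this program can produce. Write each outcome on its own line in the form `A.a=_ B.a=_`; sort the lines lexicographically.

outcome vector order: (A.a,B.a)
|SC outcomes| = 3

A.a=0 B.a=2
A.a=2 B.a=0
A.a=2 B.a=2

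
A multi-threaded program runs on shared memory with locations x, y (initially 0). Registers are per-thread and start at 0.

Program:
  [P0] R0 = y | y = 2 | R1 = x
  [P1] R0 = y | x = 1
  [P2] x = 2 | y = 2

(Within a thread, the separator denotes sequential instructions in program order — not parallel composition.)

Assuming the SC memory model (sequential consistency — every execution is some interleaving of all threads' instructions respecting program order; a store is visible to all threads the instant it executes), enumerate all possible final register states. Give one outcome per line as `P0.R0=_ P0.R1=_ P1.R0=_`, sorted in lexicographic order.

outcome vector order: (P0.R0,P0.R1,P1.R0)
|SC outcomes| = 10

P0.R0=0 P0.R1=0 P1.R0=0
P0.R0=0 P0.R1=0 P1.R0=2
P0.R0=0 P0.R1=1 P1.R0=0
P0.R0=0 P0.R1=1 P1.R0=2
P0.R0=0 P0.R1=2 P1.R0=0
P0.R0=0 P0.R1=2 P1.R0=2
P0.R0=2 P0.R1=1 P1.R0=0
P0.R0=2 P0.R1=1 P1.R0=2
P0.R0=2 P0.R1=2 P1.R0=0
P0.R0=2 P0.R1=2 P1.R0=2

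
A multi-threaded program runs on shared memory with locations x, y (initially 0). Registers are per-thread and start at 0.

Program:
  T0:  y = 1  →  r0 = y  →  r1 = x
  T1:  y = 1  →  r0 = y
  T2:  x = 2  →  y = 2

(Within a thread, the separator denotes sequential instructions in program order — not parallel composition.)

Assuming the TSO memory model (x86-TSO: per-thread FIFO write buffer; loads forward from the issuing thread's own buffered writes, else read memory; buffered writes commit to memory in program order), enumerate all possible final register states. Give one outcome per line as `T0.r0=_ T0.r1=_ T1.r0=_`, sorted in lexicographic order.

T0.r0=1 T0.r1=0 T1.r0=1
T0.r0=1 T0.r1=0 T1.r0=2
T0.r0=1 T0.r1=2 T1.r0=1
T0.r0=1 T0.r1=2 T1.r0=2
T0.r0=2 T0.r1=2 T1.r0=1
T0.r0=2 T0.r1=2 T1.r0=2

outcome vector order: (T0.r0,T0.r1,T1.r0)
|TSO outcomes| = 6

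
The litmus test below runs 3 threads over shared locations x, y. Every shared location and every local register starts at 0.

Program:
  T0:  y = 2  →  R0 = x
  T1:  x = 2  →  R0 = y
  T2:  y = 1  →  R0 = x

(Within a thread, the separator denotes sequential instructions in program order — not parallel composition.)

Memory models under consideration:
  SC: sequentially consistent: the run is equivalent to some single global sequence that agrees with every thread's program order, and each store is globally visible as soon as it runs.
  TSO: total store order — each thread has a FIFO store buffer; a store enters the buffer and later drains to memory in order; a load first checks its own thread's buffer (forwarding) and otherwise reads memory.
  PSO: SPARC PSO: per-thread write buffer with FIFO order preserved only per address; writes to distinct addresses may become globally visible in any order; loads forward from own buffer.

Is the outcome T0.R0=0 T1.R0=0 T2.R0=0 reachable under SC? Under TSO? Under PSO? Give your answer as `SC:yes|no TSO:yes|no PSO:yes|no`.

SC:no TSO:yes PSO:yes

outcome vector order: (T0.R0,T1.R0,T2.R0)
under SC → 0/1/0, 0/1/2, 0/2/0, 0/2/2, 2/0/2, 2/1/0, 2/1/2, 2/2/0, 2/2/2
under TSO → 0/0/0, 0/0/2, 0/1/0, 0/1/2, 0/2/0, 0/2/2, 2/0/0, 2/0/2, 2/1/0, 2/1/2, 2/2/0, 2/2/2
under PSO → 0/0/0, 0/0/2, 0/1/0, 0/1/2, 0/2/0, 0/2/2, 2/0/0, 2/0/2, 2/1/0, 2/1/2, 2/2/0, 2/2/2
target 0/0/0 ∈ {TSO,PSO}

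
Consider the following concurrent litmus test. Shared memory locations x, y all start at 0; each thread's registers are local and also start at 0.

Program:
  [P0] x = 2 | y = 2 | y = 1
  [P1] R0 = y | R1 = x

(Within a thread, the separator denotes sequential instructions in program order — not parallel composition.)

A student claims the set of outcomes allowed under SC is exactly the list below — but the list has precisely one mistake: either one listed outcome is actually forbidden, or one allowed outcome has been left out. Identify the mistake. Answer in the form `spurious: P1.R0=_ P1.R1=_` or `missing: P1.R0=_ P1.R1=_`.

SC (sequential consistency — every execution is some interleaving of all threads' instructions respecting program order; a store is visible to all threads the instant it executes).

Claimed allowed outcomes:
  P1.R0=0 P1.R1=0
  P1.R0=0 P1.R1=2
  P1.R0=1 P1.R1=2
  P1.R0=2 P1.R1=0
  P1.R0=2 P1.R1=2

outcome vector order: (P1.R0,P1.R1)
SC: 4 outcomes — {0/0; 0/2; 1/2; 2/2}
claimed∖SC = {2/0}

spurious: P1.R0=2 P1.R1=0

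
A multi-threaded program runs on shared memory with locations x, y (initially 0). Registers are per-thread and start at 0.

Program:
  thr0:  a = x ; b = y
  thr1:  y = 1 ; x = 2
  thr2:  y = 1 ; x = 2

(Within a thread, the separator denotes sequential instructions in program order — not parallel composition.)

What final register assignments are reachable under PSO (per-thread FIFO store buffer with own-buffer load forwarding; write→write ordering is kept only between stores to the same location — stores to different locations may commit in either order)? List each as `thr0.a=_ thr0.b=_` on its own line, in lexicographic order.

thr0.a=0 thr0.b=0
thr0.a=0 thr0.b=1
thr0.a=2 thr0.b=0
thr0.a=2 thr0.b=1

outcome vector order: (thr0.a,thr0.b)
|PSO outcomes| = 4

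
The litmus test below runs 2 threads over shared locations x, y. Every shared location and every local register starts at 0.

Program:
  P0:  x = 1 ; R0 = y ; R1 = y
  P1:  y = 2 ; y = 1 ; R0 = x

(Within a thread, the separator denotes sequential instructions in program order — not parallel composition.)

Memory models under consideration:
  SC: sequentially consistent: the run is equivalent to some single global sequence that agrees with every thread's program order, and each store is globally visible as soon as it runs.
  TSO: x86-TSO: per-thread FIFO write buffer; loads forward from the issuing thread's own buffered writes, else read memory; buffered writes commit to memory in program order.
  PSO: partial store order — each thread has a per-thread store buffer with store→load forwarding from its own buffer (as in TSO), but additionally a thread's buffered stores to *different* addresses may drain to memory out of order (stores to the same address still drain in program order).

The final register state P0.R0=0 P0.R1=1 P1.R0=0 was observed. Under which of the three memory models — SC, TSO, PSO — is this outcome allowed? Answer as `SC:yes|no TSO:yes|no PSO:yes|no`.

SC:no TSO:yes PSO:yes

outcome vector order: (P0.R0,P0.R1,P1.R0)
under SC → 0/0/1; 0/1/1; 0/2/1; 1/1/0; 1/1/1; 2/1/1; 2/2/1
under TSO → 0/0/0; 0/0/1; 0/1/0; 0/1/1; 0/2/0; 0/2/1; 1/1/0; 1/1/1; 2/1/0; 2/1/1; 2/2/0; 2/2/1
under PSO → 0/0/0; 0/0/1; 0/1/0; 0/1/1; 0/2/0; 0/2/1; 1/1/0; 1/1/1; 2/1/0; 2/1/1; 2/2/0; 2/2/1
target 0/1/0 ∈ {TSO,PSO}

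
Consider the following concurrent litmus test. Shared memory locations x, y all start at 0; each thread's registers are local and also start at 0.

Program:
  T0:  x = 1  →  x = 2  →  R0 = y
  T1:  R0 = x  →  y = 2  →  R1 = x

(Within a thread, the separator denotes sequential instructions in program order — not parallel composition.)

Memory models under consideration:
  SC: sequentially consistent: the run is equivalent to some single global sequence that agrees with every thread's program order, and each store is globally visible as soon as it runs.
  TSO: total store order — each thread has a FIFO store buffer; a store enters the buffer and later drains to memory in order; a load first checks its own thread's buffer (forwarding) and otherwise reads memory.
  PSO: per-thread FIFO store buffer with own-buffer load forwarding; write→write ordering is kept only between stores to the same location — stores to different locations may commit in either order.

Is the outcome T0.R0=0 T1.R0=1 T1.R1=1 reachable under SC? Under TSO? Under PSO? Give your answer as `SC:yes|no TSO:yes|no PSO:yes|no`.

outcome vector order: (T0.R0,T1.R0,T1.R1)
under SC → 0/0/2; 0/1/2; 0/2/2; 2/0/0; 2/0/1; 2/0/2; 2/1/1; 2/1/2; 2/2/2
under TSO → 0/0/0; 0/0/1; 0/0/2; 0/1/1; 0/1/2; 0/2/2; 2/0/0; 2/0/1; 2/0/2; 2/1/1; 2/1/2; 2/2/2
under PSO → 0/0/0; 0/0/1; 0/0/2; 0/1/1; 0/1/2; 0/2/2; 2/0/0; 2/0/1; 2/0/2; 2/1/1; 2/1/2; 2/2/2
target 0/1/1 ∈ {TSO,PSO}

SC:no TSO:yes PSO:yes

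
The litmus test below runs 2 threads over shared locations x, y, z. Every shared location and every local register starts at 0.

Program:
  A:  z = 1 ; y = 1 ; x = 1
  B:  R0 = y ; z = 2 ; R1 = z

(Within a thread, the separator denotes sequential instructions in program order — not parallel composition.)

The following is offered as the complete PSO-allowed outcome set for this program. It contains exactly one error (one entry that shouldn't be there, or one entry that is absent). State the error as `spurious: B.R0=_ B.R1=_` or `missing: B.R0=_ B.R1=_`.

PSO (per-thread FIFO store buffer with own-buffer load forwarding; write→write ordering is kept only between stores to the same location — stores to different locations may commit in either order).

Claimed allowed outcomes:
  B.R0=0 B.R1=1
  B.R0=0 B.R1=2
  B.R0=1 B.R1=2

outcome vector order: (B.R0,B.R1)
PSO (4): <0 1> <0 2> <1 1> <1 2>
PSO∖claimed = {<1 1>}

missing: B.R0=1 B.R1=1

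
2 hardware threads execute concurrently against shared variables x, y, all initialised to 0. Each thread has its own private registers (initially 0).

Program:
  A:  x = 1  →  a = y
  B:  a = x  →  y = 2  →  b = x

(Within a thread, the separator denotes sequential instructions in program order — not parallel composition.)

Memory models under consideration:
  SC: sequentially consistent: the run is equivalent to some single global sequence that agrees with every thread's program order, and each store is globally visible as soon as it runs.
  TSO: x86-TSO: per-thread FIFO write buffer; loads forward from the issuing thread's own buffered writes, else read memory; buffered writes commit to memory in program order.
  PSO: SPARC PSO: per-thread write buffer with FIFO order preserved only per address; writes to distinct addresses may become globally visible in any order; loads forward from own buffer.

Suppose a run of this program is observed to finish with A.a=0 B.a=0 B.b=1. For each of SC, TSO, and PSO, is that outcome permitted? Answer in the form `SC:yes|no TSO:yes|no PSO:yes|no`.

outcome vector order: (A.a,B.a,B.b)
under SC → (0,0,1) (0,1,1) (2,0,0) (2,0,1) (2,1,1)
under TSO → (0,0,0) (0,0,1) (0,1,1) (2,0,0) (2,0,1) (2,1,1)
under PSO → (0,0,0) (0,0,1) (0,1,1) (2,0,0) (2,0,1) (2,1,1)
target (0,0,1) ∈ {SC,TSO,PSO}

SC:yes TSO:yes PSO:yes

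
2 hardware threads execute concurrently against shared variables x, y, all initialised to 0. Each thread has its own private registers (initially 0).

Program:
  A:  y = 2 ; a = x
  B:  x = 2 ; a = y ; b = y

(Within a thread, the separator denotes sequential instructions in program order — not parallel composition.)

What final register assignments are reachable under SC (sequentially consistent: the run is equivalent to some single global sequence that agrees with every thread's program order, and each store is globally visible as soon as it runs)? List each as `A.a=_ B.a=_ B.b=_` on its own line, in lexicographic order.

outcome vector order: (A.a,B.a,B.b)
|SC outcomes| = 4

A.a=0 B.a=2 B.b=2
A.a=2 B.a=0 B.b=0
A.a=2 B.a=0 B.b=2
A.a=2 B.a=2 B.b=2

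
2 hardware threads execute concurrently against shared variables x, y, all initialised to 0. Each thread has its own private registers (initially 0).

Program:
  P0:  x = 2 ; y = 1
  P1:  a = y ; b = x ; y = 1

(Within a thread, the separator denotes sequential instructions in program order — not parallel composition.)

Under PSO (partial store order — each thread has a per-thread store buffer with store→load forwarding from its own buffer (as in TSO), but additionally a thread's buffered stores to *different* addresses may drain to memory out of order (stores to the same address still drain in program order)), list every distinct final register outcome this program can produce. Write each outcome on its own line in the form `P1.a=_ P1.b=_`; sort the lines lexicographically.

outcome vector order: (P1.a,P1.b)
|PSO outcomes| = 4

P1.a=0 P1.b=0
P1.a=0 P1.b=2
P1.a=1 P1.b=0
P1.a=1 P1.b=2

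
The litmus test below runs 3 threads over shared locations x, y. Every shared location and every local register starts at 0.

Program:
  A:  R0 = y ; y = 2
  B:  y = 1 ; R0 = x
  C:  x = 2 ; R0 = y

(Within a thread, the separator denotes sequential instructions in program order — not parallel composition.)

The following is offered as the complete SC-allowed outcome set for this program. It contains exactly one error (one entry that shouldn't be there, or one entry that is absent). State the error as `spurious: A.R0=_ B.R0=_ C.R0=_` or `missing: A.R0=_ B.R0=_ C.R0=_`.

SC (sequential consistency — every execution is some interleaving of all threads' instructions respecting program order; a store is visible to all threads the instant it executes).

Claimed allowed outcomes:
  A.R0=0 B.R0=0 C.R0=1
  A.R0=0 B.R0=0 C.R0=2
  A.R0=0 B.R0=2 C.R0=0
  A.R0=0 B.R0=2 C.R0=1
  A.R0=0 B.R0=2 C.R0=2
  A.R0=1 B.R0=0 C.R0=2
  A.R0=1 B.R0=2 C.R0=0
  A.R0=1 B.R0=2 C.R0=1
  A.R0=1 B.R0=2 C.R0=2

outcome vector order: (A.R0,B.R0,C.R0)
SC (10): 0/0/1 0/0/2 0/2/0 0/2/1 0/2/2 1/0/1 1/0/2 1/2/0 1/2/1 1/2/2
SC∖claimed = {1/0/1}

missing: A.R0=1 B.R0=0 C.R0=1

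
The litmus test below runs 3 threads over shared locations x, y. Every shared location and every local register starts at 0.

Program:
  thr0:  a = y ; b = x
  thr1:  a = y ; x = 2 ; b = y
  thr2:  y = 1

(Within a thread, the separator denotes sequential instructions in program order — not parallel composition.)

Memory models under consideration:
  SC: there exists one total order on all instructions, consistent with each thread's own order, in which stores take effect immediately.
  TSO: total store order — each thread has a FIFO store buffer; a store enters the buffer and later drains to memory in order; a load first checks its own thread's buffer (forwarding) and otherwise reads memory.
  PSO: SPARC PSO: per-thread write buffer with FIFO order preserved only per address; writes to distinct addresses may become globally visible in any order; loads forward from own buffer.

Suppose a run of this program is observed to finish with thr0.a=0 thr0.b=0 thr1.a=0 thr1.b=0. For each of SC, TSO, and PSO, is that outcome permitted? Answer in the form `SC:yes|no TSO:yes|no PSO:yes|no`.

SC:yes TSO:yes PSO:yes

outcome vector order: (thr0.a,thr0.b,thr1.a,thr1.b)
[SC] allowed = {<0 0 0 0> <0 0 0 1> <0 0 1 1> <0 2 0 0> <0 2 0 1> <0 2 1 1> <1 0 0 1> <1 0 1 1> <1 2 0 0> <1 2 0 1> <1 2 1 1>}
[TSO] allowed = {<0 0 0 0> <0 0 0 1> <0 0 1 1> <0 2 0 0> <0 2 0 1> <0 2 1 1> <1 0 0 0> <1 0 0 1> <1 0 1 1> <1 2 0 0> <1 2 0 1> <1 2 1 1>}
[PSO] allowed = {<0 0 0 0> <0 0 0 1> <0 0 1 1> <0 2 0 0> <0 2 0 1> <0 2 1 1> <1 0 0 0> <1 0 0 1> <1 0 1 1> <1 2 0 0> <1 2 0 1> <1 2 1 1>}
target <0 0 0 0> ∈ {SC,TSO,PSO}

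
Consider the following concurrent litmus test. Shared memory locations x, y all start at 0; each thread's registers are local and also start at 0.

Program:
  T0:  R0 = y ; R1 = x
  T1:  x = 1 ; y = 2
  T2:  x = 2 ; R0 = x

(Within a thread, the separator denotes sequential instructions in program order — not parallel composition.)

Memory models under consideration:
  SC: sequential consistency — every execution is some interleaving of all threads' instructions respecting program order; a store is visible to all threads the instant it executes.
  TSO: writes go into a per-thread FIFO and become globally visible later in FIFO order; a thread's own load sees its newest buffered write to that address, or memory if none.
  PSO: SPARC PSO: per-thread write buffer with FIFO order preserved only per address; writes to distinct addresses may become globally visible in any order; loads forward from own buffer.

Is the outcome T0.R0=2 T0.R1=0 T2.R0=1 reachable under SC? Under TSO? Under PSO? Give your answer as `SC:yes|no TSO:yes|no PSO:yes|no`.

outcome vector order: (T0.R0,T0.R1,T2.R0)
under SC → 0/0/1 0/0/2 0/1/1 0/1/2 0/2/1 0/2/2 2/1/1 2/1/2 2/2/2
under TSO → 0/0/1 0/0/2 0/1/1 0/1/2 0/2/1 0/2/2 2/1/1 2/1/2 2/2/2
under PSO → 0/0/1 0/0/2 0/1/1 0/1/2 0/2/1 0/2/2 2/0/1 2/0/2 2/1/1 2/1/2 2/2/1 2/2/2
target 2/0/1 ∈ {PSO}

SC:no TSO:no PSO:yes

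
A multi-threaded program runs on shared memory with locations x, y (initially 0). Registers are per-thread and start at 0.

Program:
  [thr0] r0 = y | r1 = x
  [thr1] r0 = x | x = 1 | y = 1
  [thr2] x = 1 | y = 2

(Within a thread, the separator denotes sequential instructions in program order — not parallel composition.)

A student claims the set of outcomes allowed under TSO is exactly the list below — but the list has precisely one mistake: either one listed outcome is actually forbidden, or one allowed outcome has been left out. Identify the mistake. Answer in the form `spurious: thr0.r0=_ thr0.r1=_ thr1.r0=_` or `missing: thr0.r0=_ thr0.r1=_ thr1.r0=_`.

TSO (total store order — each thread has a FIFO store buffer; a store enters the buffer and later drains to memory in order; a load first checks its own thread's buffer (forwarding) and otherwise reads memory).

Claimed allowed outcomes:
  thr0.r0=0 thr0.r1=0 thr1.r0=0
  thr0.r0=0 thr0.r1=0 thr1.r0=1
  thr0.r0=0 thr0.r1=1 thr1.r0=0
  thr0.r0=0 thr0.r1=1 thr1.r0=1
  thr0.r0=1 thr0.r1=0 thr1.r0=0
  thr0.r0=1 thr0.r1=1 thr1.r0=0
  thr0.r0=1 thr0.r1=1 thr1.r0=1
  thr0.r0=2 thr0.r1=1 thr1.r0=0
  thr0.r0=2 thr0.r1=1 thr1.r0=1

outcome vector order: (thr0.r0,thr0.r1,thr1.r0)
TSO (8): 0/0/0, 0/0/1, 0/1/0, 0/1/1, 1/1/0, 1/1/1, 2/1/0, 2/1/1
claimed∖TSO = {1/0/0}

spurious: thr0.r0=1 thr0.r1=0 thr1.r0=0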